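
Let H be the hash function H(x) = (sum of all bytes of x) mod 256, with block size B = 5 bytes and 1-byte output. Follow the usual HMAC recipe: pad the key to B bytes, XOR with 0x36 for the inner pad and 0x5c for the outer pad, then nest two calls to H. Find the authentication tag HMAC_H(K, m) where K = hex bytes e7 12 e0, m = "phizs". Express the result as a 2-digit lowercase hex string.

e2

Key hex bytes e7 12 e0 is 3 bytes ≤ B = 5; zero-pad to 5 bytes: K' = e7 12 e0 00 00.
K' ⊕ ipad = d1 24 d6 36 36.  K' ⊕ opad = bb 4e bc 5c 5c.
Inner input = (K'⊕ipad) ∥ m = d1 24 d6 36 36 ∥ 70 68 69 7a 73.
Inner hash: sum = 209+36+214+54+54+112+104+105+122+115 = 1125; mod 256 = 101 → 65.
Outer input = (K'⊕opad) ∥ inner = bb 4e bc 5c 5c ∥ 65.
Outer hash (tag): sum = 187+78+188+92+92+101 = 738; mod 256 = 226 → e2.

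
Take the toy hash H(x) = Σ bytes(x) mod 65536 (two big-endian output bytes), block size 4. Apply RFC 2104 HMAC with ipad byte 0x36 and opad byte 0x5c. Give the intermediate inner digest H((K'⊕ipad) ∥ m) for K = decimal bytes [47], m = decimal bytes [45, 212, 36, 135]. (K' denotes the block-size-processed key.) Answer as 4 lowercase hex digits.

Key decimal bytes [47] = 2f is 1 byte ≤ B = 4; zero-pad to 4 bytes: K' = 2f 00 00 00.
K' ⊕ ipad = 19 36 36 36.
Inner input = 19 36 36 36 ∥ 2d d4 24 87.
Inner hash: sum = 25+54+54+54+45+212+36+135 = 615 → 02 67.

0267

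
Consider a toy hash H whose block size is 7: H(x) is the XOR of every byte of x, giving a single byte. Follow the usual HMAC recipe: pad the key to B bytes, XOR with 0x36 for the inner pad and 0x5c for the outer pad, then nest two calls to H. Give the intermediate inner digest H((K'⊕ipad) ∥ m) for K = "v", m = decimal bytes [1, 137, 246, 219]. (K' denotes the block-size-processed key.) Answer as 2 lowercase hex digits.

Key "v" = 76 is 1 byte ≤ B = 7; zero-pad to 7 bytes: K' = 76 00 00 00 00 00 00.
K' ⊕ ipad = 40 36 36 36 36 36 36.
Inner input = 40 36 36 36 36 36 36 ∥ 01 89 f6 db.
Inner hash: XOR 40⊕36⊕36⊕36⊕36⊕36⊕36⊕01⊕89⊕f6⊕db = e5.

e5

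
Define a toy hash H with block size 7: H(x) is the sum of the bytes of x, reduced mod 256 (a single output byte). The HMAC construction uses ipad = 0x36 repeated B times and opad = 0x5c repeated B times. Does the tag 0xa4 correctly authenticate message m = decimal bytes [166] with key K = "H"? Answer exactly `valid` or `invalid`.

Key "H" = 48 is 1 byte ≤ B = 7; zero-pad to 7 bytes: K' = 48 00 00 00 00 00 00.
K' ⊕ ipad = 7e 36 36 36 36 36 36; K' ⊕ opad = 14 5c 5c 5c 5c 5c 5c.
Inner hash: sum = 126+54+54+54+54+54+54+166 = 616; mod 256 = 104 → 68.
Outer hash (recomputed tag): sum = 20+92+92+92+92+92+92+104 = 676; mod 256 = 164 → a4.
Recomputed tag = a4; claimed = a4 → match.

valid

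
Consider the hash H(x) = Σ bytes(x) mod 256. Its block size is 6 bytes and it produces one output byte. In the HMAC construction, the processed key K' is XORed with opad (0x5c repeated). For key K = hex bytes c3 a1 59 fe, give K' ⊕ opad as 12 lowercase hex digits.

Key hex bytes c3 a1 59 fe is 4 bytes ≤ B = 6; zero-pad to 6 bytes: K' = c3 a1 59 fe 00 00.
XOR each byte with 0x5c: c3⊕5c=9f, a1⊕5c=fd, 59⊕5c=05, fe⊕5c=a2, 00⊕5c=5c, 00⊕5c=5c.

9ffd05a25c5c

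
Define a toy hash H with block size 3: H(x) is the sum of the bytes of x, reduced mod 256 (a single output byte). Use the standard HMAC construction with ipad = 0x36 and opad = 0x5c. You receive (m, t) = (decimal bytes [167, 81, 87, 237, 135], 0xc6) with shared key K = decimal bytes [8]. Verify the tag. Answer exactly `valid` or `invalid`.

Key decimal bytes [8] = 08 is 1 byte ≤ B = 3; zero-pad to 3 bytes: K' = 08 00 00.
K' ⊕ ipad = 3e 36 36; K' ⊕ opad = 54 5c 5c.
Inner hash: sum = 62+54+54+167+81+87+237+135 = 877; mod 256 = 109 → 6d.
Outer hash (recomputed tag): sum = 84+92+92+109 = 377; mod 256 = 121 → 79.
Recomputed tag = 79; claimed = c6 → mismatch.

invalid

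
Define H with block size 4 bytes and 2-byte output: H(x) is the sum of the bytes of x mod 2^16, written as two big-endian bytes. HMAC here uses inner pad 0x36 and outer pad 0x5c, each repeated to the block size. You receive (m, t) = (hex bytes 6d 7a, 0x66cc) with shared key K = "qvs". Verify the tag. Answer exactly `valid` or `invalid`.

invalid

Key "qvs" = 71 76 73 is 3 bytes ≤ B = 4; zero-pad to 4 bytes: K' = 71 76 73 00.
K' ⊕ ipad = 47 40 45 36; K' ⊕ opad = 2d 2a 2f 5c.
Inner hash: sum = 71+64+69+54+109+122 = 489 → 01 e9.
Outer hash (recomputed tag): sum = 45+42+47+92+1+233 = 460 → 01 cc.
Recomputed tag = 01cc; claimed = 66cc → mismatch.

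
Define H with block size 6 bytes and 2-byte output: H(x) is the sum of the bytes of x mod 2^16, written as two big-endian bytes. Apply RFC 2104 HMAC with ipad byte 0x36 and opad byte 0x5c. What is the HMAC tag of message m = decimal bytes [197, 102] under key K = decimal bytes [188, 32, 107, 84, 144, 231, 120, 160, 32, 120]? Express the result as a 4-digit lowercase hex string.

0292

Key decimal bytes [188, 32, 107, 84, 144, 231, 120, 160, 32, 120] = bc 20 6b 54 90 e7 78 a0 20 78 is 10 bytes > B = 6, so hash it first: H(key) = 04 c2, then zero-pad to 6 bytes: K' = 04 c2 00 00 00 00.
K' ⊕ ipad = 32 f4 36 36 36 36.  K' ⊕ opad = 58 9e 5c 5c 5c 5c.
Inner input = (K'⊕ipad) ∥ m = 32 f4 36 36 36 36 ∥ c5 66.
Inner hash: sum = 50+244+54+54+54+54+197+102 = 809 → 03 29.
Outer input = (K'⊕opad) ∥ inner = 58 9e 5c 5c 5c 5c ∥ 03 29.
Outer hash (tag): sum = 88+158+92+92+92+92+3+41 = 658 → 02 92.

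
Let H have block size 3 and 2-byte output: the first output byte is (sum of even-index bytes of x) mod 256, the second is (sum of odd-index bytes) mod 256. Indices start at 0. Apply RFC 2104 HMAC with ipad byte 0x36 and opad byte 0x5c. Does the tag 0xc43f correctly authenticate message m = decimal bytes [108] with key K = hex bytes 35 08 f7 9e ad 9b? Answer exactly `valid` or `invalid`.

Key hex bytes 35 08 f7 9e ad 9b is 6 bytes > B = 3, so hash it first: H(key) = d9 41, then zero-pad to 3 bytes: K' = d9 41 00.
K' ⊕ ipad = ef 77 36; K' ⊕ opad = 85 1d 5c.
Inner hash: even-index sum = 293 mod 256 = 37; odd-index sum = 227 mod 256 = 227 → 25 e3.
Outer hash (recomputed tag): even-index sum = 452 mod 256 = 196; odd-index sum = 66 mod 256 = 66 → c4 42.
Recomputed tag = c442; claimed = c43f → mismatch.

invalid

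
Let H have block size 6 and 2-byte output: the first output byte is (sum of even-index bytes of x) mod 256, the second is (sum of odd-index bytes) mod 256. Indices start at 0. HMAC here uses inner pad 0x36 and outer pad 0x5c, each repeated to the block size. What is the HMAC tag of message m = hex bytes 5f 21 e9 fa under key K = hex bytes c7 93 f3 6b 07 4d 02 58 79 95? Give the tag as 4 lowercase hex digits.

Key hex bytes c7 93 f3 6b 07 4d 02 58 79 95 is 10 bytes > B = 6, so hash it first: H(key) = 3c 38, then zero-pad to 6 bytes: K' = 3c 38 00 00 00 00.
K' ⊕ ipad = 0a 0e 36 36 36 36.  K' ⊕ opad = 60 64 5c 5c 5c 5c.
Inner input = (K'⊕ipad) ∥ m = 0a 0e 36 36 36 36 ∥ 5f 21 e9 fa.
Inner hash: even-index sum = 446 mod 256 = 190; odd-index sum = 405 mod 256 = 149 → be 95.
Outer input = (K'⊕opad) ∥ inner = 60 64 5c 5c 5c 5c ∥ be 95.
Outer hash (tag): even-index sum = 470 mod 256 = 214; odd-index sum = 433 mod 256 = 177 → d6 b1.

d6b1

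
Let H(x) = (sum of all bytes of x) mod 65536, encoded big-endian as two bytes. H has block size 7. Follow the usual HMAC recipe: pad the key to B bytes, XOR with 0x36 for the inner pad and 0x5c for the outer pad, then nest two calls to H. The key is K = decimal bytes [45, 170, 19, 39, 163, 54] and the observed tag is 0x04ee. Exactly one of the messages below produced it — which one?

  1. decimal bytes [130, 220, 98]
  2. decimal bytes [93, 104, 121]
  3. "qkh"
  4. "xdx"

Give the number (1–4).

2

Key decimal bytes [45, 170, 19, 39, 163, 54] = 2d aa 13 27 a3 36 is 6 bytes ≤ B = 7; zero-pad to 7 bytes: K' = 2d aa 13 27 a3 36 00.
K' ⊕ ipad = 1b 9c 25 11 95 00 36; K' ⊕ opad = 71 f6 4f 7b ff 6a 5c.
m1: inner = H(1b 9c 25 11 95 00 36 82 dc 62) = 03 78; tag = H(71 f6 4f 7b ff 6a 5c 03 78) = 0471
m2: inner = H(1b 9c 25 11 95 00 36 5d 68 79) = 02 f6; tag = H(71 f6 4f 7b ff 6a 5c 02 f6) = 04ee ← matches
m3: inner = H(1b 9c 25 11 95 00 36 71 6b 68) = 02 fc; tag = H(71 f6 4f 7b ff 6a 5c 02 fc) = 04f4
m4: inner = H(1b 9c 25 11 95 00 36 78 64 78) = 03 0c; tag = H(71 f6 4f 7b ff 6a 5c 03 0c) = 0405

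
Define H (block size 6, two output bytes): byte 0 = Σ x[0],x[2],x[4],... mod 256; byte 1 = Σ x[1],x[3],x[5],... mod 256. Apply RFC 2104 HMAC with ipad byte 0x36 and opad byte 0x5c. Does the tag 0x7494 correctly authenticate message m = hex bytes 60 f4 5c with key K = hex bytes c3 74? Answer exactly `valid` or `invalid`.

Key hex bytes c3 74 is 2 bytes ≤ B = 6; zero-pad to 6 bytes: K' = c3 74 00 00 00 00.
K' ⊕ ipad = f5 42 36 36 36 36; K' ⊕ opad = 9f 28 5c 5c 5c 5c.
Inner hash: even-index sum = 541 mod 256 = 29; odd-index sum = 418 mod 256 = 162 → 1d a2.
Outer hash (recomputed tag): even-index sum = 372 mod 256 = 116; odd-index sum = 386 mod 256 = 130 → 74 82.
Recomputed tag = 7482; claimed = 7494 → mismatch.

invalid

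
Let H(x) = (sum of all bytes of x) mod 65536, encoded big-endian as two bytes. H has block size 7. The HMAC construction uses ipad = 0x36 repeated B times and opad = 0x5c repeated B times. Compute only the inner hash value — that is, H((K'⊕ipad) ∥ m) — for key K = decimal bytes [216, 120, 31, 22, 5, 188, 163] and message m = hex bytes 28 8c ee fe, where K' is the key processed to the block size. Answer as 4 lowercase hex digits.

0577

Key decimal bytes [216, 120, 31, 22, 5, 188, 163] = d8 78 1f 16 05 bc a3 is exactly B = 7 bytes: K' = d8 78 1f 16 05 bc a3.
K' ⊕ ipad = ee 4e 29 20 33 8a 95.
Inner input = ee 4e 29 20 33 8a 95 ∥ 28 8c ee fe.
Inner hash: sum = 238+78+41+32+51+138+149+40+140+238+254 = 1399 → 05 77.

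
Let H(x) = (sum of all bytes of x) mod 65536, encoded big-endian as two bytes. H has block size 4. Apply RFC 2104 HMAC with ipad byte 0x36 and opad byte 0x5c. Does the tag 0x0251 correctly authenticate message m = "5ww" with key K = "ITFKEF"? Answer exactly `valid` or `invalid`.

Key "ITFKEF" = 49 54 46 4b 45 46 is 6 bytes > B = 4, so hash it first: H(key) = 01 b9, then zero-pad to 4 bytes: K' = 01 b9 00 00.
K' ⊕ ipad = 37 8f 36 36; K' ⊕ opad = 5d e5 5c 5c.
Inner hash: sum = 55+143+54+54+53+119+119 = 597 → 02 55.
Outer hash (recomputed tag): sum = 93+229+92+92+2+85 = 593 → 02 51.
Recomputed tag = 0251; claimed = 0251 → match.

valid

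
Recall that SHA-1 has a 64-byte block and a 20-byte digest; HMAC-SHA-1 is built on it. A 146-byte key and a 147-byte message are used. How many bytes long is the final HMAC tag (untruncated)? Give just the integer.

The tag is one SHA-1 digest: 20 bytes.

20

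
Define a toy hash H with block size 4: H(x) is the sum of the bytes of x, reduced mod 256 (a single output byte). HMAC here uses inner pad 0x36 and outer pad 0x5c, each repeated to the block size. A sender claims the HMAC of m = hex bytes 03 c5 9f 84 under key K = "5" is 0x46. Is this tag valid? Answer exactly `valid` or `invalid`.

invalid

Key "5" = 35 is 1 byte ≤ B = 4; zero-pad to 4 bytes: K' = 35 00 00 00.
K' ⊕ ipad = 03 36 36 36; K' ⊕ opad = 69 5c 5c 5c.
Inner hash: sum = 3+54+54+54+3+197+159+132 = 656; mod 256 = 144 → 90.
Outer hash (recomputed tag): sum = 105+92+92+92+144 = 525; mod 256 = 13 → 0d.
Recomputed tag = 0d; claimed = 46 → mismatch.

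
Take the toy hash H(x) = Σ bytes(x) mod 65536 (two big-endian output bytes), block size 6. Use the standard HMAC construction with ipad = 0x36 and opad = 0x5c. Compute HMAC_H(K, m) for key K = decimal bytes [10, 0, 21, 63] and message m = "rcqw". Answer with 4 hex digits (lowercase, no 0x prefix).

Key decimal bytes [10, 0, 21, 63] = 0a 00 15 3f is 4 bytes ≤ B = 6; zero-pad to 6 bytes: K' = 0a 00 15 3f 00 00.
K' ⊕ ipad = 3c 36 23 09 36 36.  K' ⊕ opad = 56 5c 49 63 5c 5c.
Inner input = (K'⊕ipad) ∥ m = 3c 36 23 09 36 36 ∥ 72 63 71 77.
Inner hash: sum = 60+54+35+9+54+54+114+99+113+119 = 711 → 02 c7.
Outer input = (K'⊕opad) ∥ inner = 56 5c 49 63 5c 5c ∥ 02 c7.
Outer hash (tag): sum = 86+92+73+99+92+92+2+199 = 735 → 02 df.

02df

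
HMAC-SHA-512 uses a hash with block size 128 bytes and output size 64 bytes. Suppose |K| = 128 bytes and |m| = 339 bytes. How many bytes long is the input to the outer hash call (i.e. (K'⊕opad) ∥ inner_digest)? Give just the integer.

Key is 128 ≤ 128 bytes, zero-padded: |K'| = 128.
Outer input = (K'⊕opad) ∥ H(inner) → 128 + 64 = 192 bytes.

192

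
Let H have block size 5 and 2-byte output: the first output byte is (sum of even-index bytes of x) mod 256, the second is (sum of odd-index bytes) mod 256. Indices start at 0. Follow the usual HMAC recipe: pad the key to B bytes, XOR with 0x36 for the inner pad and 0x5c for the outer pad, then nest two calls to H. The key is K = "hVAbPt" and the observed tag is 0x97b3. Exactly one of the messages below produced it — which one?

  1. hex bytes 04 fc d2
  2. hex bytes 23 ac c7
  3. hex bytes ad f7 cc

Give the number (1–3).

Key "hVAbPt" = 68 56 41 62 50 74 is 6 bytes > B = 5, so hash it first: H(key) = f9 2c, then zero-pad to 5 bytes: K' = f9 2c 00 00 00.
K' ⊕ ipad = cf 1a 36 36 36; K' ⊕ opad = a5 70 5c 5c 5c.
m1: inner = H(cf 1a 36 36 36 04 fc d2) = 37 26; tag = H(a5 70 5c 5c 5c 37 26) = 8303
m2: inner = H(cf 1a 36 36 36 23 ac c7) = e7 3a; tag = H(a5 70 5c 5c 5c e7 3a) = 97b3 ← matches
m3: inner = H(cf 1a 36 36 36 ad f7 cc) = 32 c9; tag = H(a5 70 5c 5c 5c 32 c9) = 26fe

2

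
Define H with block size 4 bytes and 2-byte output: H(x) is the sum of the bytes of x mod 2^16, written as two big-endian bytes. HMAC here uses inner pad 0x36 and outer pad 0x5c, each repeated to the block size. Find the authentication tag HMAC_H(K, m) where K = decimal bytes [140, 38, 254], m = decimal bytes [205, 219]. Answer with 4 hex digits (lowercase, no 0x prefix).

Key decimal bytes [140, 38, 254] = 8c 26 fe is 3 bytes ≤ B = 4; zero-pad to 4 bytes: K' = 8c 26 fe 00.
K' ⊕ ipad = ba 10 c8 36.  K' ⊕ opad = d0 7a a2 5c.
Inner input = (K'⊕ipad) ∥ m = ba 10 c8 36 ∥ cd db.
Inner hash: sum = 186+16+200+54+205+219 = 880 → 03 70.
Outer input = (K'⊕opad) ∥ inner = d0 7a a2 5c ∥ 03 70.
Outer hash (tag): sum = 208+122+162+92+3+112 = 699 → 02 bb.

02bb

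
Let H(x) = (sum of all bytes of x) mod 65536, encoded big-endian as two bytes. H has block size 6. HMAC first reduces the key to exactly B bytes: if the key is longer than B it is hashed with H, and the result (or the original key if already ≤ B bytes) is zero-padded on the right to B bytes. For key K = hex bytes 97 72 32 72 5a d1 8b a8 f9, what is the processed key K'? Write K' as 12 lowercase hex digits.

050400000000

|K| = 9 > B = 6, so first hash the key.
H(K): sum = 151+114+50+114+90+209+139+168+249 = 1284 → 05 04.
Zero-pad H(K) = 05 04 to 6 bytes: K' = 05 04 00 00 00 00.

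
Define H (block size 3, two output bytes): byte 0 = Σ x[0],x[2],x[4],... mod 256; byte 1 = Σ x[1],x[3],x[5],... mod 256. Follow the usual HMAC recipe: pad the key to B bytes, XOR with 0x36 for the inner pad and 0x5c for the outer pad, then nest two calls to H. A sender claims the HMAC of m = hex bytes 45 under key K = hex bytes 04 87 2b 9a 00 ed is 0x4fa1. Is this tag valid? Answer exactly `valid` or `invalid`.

invalid

Key hex bytes 04 87 2b 9a 00 ed is 6 bytes > B = 3, so hash it first: H(key) = 2f 0e, then zero-pad to 3 bytes: K' = 2f 0e 00.
K' ⊕ ipad = 19 38 36; K' ⊕ opad = 73 52 5c.
Inner hash: even-index sum = 79 mod 256 = 79; odd-index sum = 125 mod 256 = 125 → 4f 7d.
Outer hash (recomputed tag): even-index sum = 332 mod 256 = 76; odd-index sum = 161 mod 256 = 161 → 4c a1.
Recomputed tag = 4ca1; claimed = 4fa1 → mismatch.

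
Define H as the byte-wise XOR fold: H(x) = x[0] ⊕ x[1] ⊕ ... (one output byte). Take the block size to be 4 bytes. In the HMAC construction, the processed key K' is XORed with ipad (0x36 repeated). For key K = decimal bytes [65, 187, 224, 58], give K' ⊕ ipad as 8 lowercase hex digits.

Key decimal bytes [65, 187, 224, 58] = 41 bb e0 3a is exactly B = 4 bytes: K' = 41 bb e0 3a.
XOR each byte with 0x36: 41⊕36=77, bb⊕36=8d, e0⊕36=d6, 3a⊕36=0c.

778dd60c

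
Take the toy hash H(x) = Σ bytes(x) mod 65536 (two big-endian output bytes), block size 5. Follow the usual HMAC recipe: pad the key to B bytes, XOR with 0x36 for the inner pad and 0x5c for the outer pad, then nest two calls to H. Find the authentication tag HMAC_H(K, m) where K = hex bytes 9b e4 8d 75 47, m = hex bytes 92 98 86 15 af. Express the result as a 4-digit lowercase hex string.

02fb

Key hex bytes 9b e4 8d 75 47 is exactly B = 5 bytes: K' = 9b e4 8d 75 47.
K' ⊕ ipad = ad d2 bb 43 71.  K' ⊕ opad = c7 b8 d1 29 1b.
Inner input = (K'⊕ipad) ∥ m = ad d2 bb 43 71 ∥ 92 98 86 15 af.
Inner hash: sum = 173+210+187+67+113+146+152+134+21+175 = 1378 → 05 62.
Outer input = (K'⊕opad) ∥ inner = c7 b8 d1 29 1b ∥ 05 62.
Outer hash (tag): sum = 199+184+209+41+27+5+98 = 763 → 02 fb.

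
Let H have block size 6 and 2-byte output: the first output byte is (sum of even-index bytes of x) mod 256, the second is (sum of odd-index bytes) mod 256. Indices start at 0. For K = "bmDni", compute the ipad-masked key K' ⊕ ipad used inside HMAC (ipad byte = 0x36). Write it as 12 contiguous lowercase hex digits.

545b72585f36

Key "bmDni" = 62 6d 44 6e 69 is 5 bytes ≤ B = 6; zero-pad to 6 bytes: K' = 62 6d 44 6e 69 00.
XOR each byte with 0x36: 62⊕36=54, 6d⊕36=5b, 44⊕36=72, 6e⊕36=58, 69⊕36=5f, 00⊕36=36.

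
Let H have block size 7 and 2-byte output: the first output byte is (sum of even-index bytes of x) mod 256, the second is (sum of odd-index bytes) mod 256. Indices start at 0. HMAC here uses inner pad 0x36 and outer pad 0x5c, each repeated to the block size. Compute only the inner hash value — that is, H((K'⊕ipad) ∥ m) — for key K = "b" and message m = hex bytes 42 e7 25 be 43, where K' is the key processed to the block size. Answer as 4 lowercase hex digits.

Key "b" = 62 is 1 byte ≤ B = 7; zero-pad to 7 bytes: K' = 62 00 00 00 00 00 00.
K' ⊕ ipad = 54 36 36 36 36 36 36.
Inner input = 54 36 36 36 36 36 36 ∥ 42 e7 25 be 43.
Inner hash: even-index sum = 667 mod 256 = 155; odd-index sum = 332 mod 256 = 76 → 9b 4c.

9b4c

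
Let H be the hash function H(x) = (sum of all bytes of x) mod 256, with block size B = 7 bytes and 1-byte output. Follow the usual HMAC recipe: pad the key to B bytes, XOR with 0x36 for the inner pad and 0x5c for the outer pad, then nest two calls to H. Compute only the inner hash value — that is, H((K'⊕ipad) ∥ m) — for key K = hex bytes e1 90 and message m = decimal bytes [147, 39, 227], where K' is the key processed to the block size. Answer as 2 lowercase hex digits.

Key hex bytes e1 90 is 2 bytes ≤ B = 7; zero-pad to 7 bytes: K' = e1 90 00 00 00 00 00.
K' ⊕ ipad = d7 a6 36 36 36 36 36.
Inner input = d7 a6 36 36 36 36 36 ∥ 93 27 e3.
Inner hash: sum = 215+166+54+54+54+54+54+147+39+227 = 1064; mod 256 = 40 → 28.

28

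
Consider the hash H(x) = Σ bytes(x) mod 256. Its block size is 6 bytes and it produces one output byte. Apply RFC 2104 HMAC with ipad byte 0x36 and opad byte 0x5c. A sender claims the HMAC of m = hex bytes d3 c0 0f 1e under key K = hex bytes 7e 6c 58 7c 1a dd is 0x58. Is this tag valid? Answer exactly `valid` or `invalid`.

Key hex bytes 7e 6c 58 7c 1a dd is exactly B = 6 bytes: K' = 7e 6c 58 7c 1a dd.
K' ⊕ ipad = 48 5a 6e 4a 2c eb; K' ⊕ opad = 22 30 04 20 46 81.
Inner hash: sum = 72+90+110+74+44+235+211+192+15+30 = 1073; mod 256 = 49 → 31.
Outer hash (recomputed tag): sum = 34+48+4+32+70+129+49 = 366; mod 256 = 110 → 6e.
Recomputed tag = 6e; claimed = 58 → mismatch.

invalid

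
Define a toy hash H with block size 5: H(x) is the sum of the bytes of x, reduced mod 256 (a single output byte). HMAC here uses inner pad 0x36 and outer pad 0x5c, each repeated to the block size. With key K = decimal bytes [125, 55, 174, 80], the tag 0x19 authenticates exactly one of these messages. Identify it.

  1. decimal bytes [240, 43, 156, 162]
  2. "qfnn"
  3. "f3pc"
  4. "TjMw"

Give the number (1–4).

2

Key decimal bytes [125, 55, 174, 80] = 7d 37 ae 50 is 4 bytes ≤ B = 5; zero-pad to 5 bytes: K' = 7d 37 ae 50 00.
K' ⊕ ipad = 4b 01 98 66 36; K' ⊕ opad = 21 6b f2 0c 5c.
m1: inner = H(4b 01 98 66 36 f0 2b 9c a2) = d9; tag = H(21 6b f2 0c 5c d9) = bf
m2: inner = H(4b 01 98 66 36 71 66 6e 6e) = 33; tag = H(21 6b f2 0c 5c 33) = 19 ← matches
m3: inner = H(4b 01 98 66 36 66 33 70 63) = ec; tag = H(21 6b f2 0c 5c ec) = d2
m4: inner = H(4b 01 98 66 36 54 6a 4d 77) = 02; tag = H(21 6b f2 0c 5c 02) = e8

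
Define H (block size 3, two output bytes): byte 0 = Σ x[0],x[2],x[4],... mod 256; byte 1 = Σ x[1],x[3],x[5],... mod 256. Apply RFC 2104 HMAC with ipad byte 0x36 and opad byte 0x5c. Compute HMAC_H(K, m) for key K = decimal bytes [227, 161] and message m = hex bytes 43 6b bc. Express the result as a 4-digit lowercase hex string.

b173

Key decimal bytes [227, 161] = e3 a1 is 2 bytes ≤ B = 3; zero-pad to 3 bytes: K' = e3 a1 00.
K' ⊕ ipad = d5 97 36.  K' ⊕ opad = bf fd 5c.
Inner input = (K'⊕ipad) ∥ m = d5 97 36 ∥ 43 6b bc.
Inner hash: even-index sum = 374 mod 256 = 118; odd-index sum = 406 mod 256 = 150 → 76 96.
Outer input = (K'⊕opad) ∥ inner = bf fd 5c ∥ 76 96.
Outer hash (tag): even-index sum = 433 mod 256 = 177; odd-index sum = 371 mod 256 = 115 → b1 73.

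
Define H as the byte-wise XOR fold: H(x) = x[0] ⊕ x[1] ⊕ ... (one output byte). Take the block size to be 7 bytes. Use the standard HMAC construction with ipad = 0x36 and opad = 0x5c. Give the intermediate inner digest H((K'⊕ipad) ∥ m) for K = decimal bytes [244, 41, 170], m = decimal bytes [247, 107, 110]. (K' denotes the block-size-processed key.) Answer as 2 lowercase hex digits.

b3

Key decimal bytes [244, 41, 170] = f4 29 aa is 3 bytes ≤ B = 7; zero-pad to 7 bytes: K' = f4 29 aa 00 00 00 00.
K' ⊕ ipad = c2 1f 9c 36 36 36 36.
Inner input = c2 1f 9c 36 36 36 36 ∥ f7 6b 6e.
Inner hash: XOR c2⊕1f⊕9c⊕36⊕36⊕36⊕36⊕f7⊕6b⊕6e = b3.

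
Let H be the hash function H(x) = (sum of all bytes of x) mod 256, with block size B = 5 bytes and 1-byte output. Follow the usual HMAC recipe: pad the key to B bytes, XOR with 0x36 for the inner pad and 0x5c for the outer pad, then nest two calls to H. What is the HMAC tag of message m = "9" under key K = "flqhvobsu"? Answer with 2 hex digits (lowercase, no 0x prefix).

f3

Key "flqhvobsu" = 66 6c 71 68 76 6f 62 73 75 is 9 bytes > B = 5, so hash it first: H(key) = da, then zero-pad to 5 bytes: K' = da 00 00 00 00.
K' ⊕ ipad = ec 36 36 36 36.  K' ⊕ opad = 86 5c 5c 5c 5c.
Inner input = (K'⊕ipad) ∥ m = ec 36 36 36 36 ∥ 39.
Inner hash: sum = 236+54+54+54+54+57 = 509; mod 256 = 253 → fd.
Outer input = (K'⊕opad) ∥ inner = 86 5c 5c 5c 5c ∥ fd.
Outer hash (tag): sum = 134+92+92+92+92+253 = 755; mod 256 = 243 → f3.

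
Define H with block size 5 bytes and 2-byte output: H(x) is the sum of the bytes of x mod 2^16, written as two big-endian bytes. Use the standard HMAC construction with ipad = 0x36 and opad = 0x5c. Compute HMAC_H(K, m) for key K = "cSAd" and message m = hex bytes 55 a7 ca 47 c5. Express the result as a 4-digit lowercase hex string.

018e

Key "cSAd" = 63 53 41 64 is 4 bytes ≤ B = 5; zero-pad to 5 bytes: K' = 63 53 41 64 00.
K' ⊕ ipad = 55 65 77 52 36.  K' ⊕ opad = 3f 0f 1d 38 5c.
Inner input = (K'⊕ipad) ∥ m = 55 65 77 52 36 ∥ 55 a7 ca 47 c5.
Inner hash: sum = 85+101+119+82+54+85+167+202+71+197 = 1163 → 04 8b.
Outer input = (K'⊕opad) ∥ inner = 3f 0f 1d 38 5c ∥ 04 8b.
Outer hash (tag): sum = 63+15+29+56+92+4+139 = 398 → 01 8e.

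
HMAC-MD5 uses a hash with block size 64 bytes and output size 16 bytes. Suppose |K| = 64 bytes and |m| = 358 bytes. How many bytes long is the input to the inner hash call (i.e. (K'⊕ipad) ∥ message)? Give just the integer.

422

Key is 64 ≤ 64 bytes, zero-padded: |K'| = 64.
Inner input = (K'⊕ipad) ∥ m → 64 + 358 = 422 bytes.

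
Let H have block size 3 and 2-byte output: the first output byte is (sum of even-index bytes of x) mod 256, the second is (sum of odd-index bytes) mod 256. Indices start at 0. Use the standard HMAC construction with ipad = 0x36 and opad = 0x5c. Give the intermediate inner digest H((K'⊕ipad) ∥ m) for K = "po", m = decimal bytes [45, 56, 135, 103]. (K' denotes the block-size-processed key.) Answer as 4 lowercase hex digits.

1b0d

Key "po" = 70 6f is 2 bytes ≤ B = 3; zero-pad to 3 bytes: K' = 70 6f 00.
K' ⊕ ipad = 46 59 36.
Inner input = 46 59 36 ∥ 2d 38 87 67.
Inner hash: even-index sum = 283 mod 256 = 27; odd-index sum = 269 mod 256 = 13 → 1b 0d.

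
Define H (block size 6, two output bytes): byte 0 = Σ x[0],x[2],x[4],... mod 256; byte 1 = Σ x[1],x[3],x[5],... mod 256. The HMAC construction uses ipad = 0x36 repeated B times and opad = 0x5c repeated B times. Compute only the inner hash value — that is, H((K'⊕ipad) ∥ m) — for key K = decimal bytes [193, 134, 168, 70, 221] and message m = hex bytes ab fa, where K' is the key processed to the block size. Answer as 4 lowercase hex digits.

Key decimal bytes [193, 134, 168, 70, 221] = c1 86 a8 46 dd is 5 bytes ≤ B = 6; zero-pad to 6 bytes: K' = c1 86 a8 46 dd 00.
K' ⊕ ipad = f7 b0 9e 70 eb 36.
Inner input = f7 b0 9e 70 eb 36 ∥ ab fa.
Inner hash: even-index sum = 811 mod 256 = 43; odd-index sum = 592 mod 256 = 80 → 2b 50.

2b50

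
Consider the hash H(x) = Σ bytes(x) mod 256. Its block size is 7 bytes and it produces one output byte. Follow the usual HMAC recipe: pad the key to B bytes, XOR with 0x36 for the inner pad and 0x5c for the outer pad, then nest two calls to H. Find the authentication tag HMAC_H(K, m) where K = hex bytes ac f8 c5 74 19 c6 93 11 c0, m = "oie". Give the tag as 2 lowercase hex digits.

3b

Key hex bytes ac f8 c5 74 19 c6 93 11 c0 is 9 bytes > B = 7, so hash it first: H(key) = 20, then zero-pad to 7 bytes: K' = 20 00 00 00 00 00 00.
K' ⊕ ipad = 16 36 36 36 36 36 36.  K' ⊕ opad = 7c 5c 5c 5c 5c 5c 5c.
Inner input = (K'⊕ipad) ∥ m = 16 36 36 36 36 36 36 ∥ 6f 69 65.
Inner hash: sum = 22+54+54+54+54+54+54+111+105+101 = 663; mod 256 = 151 → 97.
Outer input = (K'⊕opad) ∥ inner = 7c 5c 5c 5c 5c 5c 5c ∥ 97.
Outer hash (tag): sum = 124+92+92+92+92+92+92+151 = 827; mod 256 = 59 → 3b.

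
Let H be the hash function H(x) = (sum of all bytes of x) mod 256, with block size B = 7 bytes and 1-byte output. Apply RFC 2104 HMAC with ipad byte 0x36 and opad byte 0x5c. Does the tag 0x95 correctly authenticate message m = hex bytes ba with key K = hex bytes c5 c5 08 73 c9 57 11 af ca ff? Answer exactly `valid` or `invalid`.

Key hex bytes c5 c5 08 73 c9 57 11 af ca ff is 10 bytes > B = 7, so hash it first: H(key) = ae, then zero-pad to 7 bytes: K' = ae 00 00 00 00 00 00.
K' ⊕ ipad = 98 36 36 36 36 36 36; K' ⊕ opad = f2 5c 5c 5c 5c 5c 5c.
Inner hash: sum = 152+54+54+54+54+54+54+186 = 662; mod 256 = 150 → 96.
Outer hash (recomputed tag): sum = 242+92+92+92+92+92+92+150 = 944; mod 256 = 176 → b0.
Recomputed tag = b0; claimed = 95 → mismatch.

invalid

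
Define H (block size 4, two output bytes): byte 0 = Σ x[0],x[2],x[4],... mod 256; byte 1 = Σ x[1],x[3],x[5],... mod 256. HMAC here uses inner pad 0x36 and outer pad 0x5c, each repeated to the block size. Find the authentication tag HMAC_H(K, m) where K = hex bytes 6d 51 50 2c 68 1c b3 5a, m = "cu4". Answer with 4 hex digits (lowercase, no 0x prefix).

9b7b

Key hex bytes 6d 51 50 2c 68 1c b3 5a is 8 bytes > B = 4, so hash it first: H(key) = d8 f3, then zero-pad to 4 bytes: K' = d8 f3 00 00.
K' ⊕ ipad = ee c5 36 36.  K' ⊕ opad = 84 af 5c 5c.
Inner input = (K'⊕ipad) ∥ m = ee c5 36 36 ∥ 63 75 34.
Inner hash: even-index sum = 443 mod 256 = 187; odd-index sum = 368 mod 256 = 112 → bb 70.
Outer input = (K'⊕opad) ∥ inner = 84 af 5c 5c ∥ bb 70.
Outer hash (tag): even-index sum = 411 mod 256 = 155; odd-index sum = 379 mod 256 = 123 → 9b 7b.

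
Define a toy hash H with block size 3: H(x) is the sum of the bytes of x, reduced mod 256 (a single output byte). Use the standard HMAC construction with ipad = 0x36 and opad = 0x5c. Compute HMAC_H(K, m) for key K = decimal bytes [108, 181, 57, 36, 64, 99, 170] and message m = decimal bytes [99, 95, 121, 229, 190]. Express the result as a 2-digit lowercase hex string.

Key decimal bytes [108, 181, 57, 36, 64, 99, 170] = 6c b5 39 24 40 63 aa is 7 bytes > B = 3, so hash it first: H(key) = cb, then zero-pad to 3 bytes: K' = cb 00 00.
K' ⊕ ipad = fd 36 36.  K' ⊕ opad = 97 5c 5c.
Inner input = (K'⊕ipad) ∥ m = fd 36 36 ∥ 63 5f 79 e5 be.
Inner hash: sum = 253+54+54+99+95+121+229+190 = 1095; mod 256 = 71 → 47.
Outer input = (K'⊕opad) ∥ inner = 97 5c 5c ∥ 47.
Outer hash (tag): sum = 151+92+92+71 = 406; mod 256 = 150 → 96.

96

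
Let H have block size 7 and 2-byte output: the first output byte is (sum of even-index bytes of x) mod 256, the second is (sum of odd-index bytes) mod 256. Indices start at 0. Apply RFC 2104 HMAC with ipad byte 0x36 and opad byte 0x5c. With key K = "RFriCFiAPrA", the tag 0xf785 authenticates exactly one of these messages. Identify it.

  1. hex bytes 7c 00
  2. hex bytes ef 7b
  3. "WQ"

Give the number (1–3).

1

Key "RFriCFiAPrA" = 52 46 72 69 43 46 69 41 50 72 41 is 11 bytes > B = 7, so hash it first: H(key) = 01 a8, then zero-pad to 7 bytes: K' = 01 a8 00 00 00 00 00.
K' ⊕ ipad = 37 9e 36 36 36 36 36; K' ⊕ opad = 5d f4 5c 5c 5c 5c 5c.
m1: inner = H(37 9e 36 36 36 36 36 7c 00) = d9 86; tag = H(5d f4 5c 5c 5c 5c 5c d9 86) = f785 ← matches
m2: inner = H(37 9e 36 36 36 36 36 ef 7b) = 54 f9; tag = H(5d f4 5c 5c 5c 5c 5c 54 f9) = 6a00
m3: inner = H(37 9e 36 36 36 36 36 57 51) = 2a 61; tag = H(5d f4 5c 5c 5c 5c 5c 2a 61) = d2d6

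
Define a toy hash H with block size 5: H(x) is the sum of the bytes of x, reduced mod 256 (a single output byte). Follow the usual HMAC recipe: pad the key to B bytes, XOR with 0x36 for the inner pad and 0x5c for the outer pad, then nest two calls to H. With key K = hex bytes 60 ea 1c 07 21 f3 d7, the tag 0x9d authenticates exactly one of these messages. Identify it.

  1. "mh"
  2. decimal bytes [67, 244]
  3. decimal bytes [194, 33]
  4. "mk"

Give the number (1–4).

Key hex bytes 60 ea 1c 07 21 f3 d7 is 7 bytes > B = 5, so hash it first: H(key) = 58, then zero-pad to 5 bytes: K' = 58 00 00 00 00.
K' ⊕ ipad = 6e 36 36 36 36; K' ⊕ opad = 04 5c 5c 5c 5c.
m1: inner = H(6e 36 36 36 36 6d 68) = 1b; tag = H(04 5c 5c 5c 5c 1b) = 8f
m2: inner = H(6e 36 36 36 36 43 f4) = 7d; tag = H(04 5c 5c 5c 5c 7d) = f1
m3: inner = H(6e 36 36 36 36 c2 21) = 29; tag = H(04 5c 5c 5c 5c 29) = 9d ← matches
m4: inner = H(6e 36 36 36 36 6d 6b) = 1e; tag = H(04 5c 5c 5c 5c 1e) = 92

3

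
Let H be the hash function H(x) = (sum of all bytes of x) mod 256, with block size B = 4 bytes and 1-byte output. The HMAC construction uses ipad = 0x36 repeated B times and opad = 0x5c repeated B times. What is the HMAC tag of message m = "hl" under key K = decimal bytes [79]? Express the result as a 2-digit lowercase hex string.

Key decimal bytes [79] = 4f is 1 byte ≤ B = 4; zero-pad to 4 bytes: K' = 4f 00 00 00.
K' ⊕ ipad = 79 36 36 36.  K' ⊕ opad = 13 5c 5c 5c.
Inner input = (K'⊕ipad) ∥ m = 79 36 36 36 ∥ 68 6c.
Inner hash: sum = 121+54+54+54+104+108 = 495; mod 256 = 239 → ef.
Outer input = (K'⊕opad) ∥ inner = 13 5c 5c 5c ∥ ef.
Outer hash (tag): sum = 19+92+92+92+239 = 534; mod 256 = 22 → 16.

16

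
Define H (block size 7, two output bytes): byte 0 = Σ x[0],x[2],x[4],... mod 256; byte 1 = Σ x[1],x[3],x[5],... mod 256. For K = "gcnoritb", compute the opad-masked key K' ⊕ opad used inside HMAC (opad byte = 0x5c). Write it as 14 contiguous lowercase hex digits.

Key "gcnoritb" = 67 63 6e 6f 72 69 74 62 is 8 bytes > B = 7, so hash it first: H(key) = bb 9d, then zero-pad to 7 bytes: K' = bb 9d 00 00 00 00 00.
XOR each byte with 0x5c: bb⊕5c=e7, 9d⊕5c=c1, 00⊕5c=5c, 00⊕5c=5c, 00⊕5c=5c, 00⊕5c=5c, 00⊕5c=5c.

e7c15c5c5c5c5c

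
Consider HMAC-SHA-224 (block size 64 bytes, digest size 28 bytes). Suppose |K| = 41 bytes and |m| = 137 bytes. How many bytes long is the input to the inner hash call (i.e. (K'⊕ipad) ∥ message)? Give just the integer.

201

Key is 41 ≤ 64 bytes, zero-padded: |K'| = 64.
Inner input = (K'⊕ipad) ∥ m → 64 + 137 = 201 bytes.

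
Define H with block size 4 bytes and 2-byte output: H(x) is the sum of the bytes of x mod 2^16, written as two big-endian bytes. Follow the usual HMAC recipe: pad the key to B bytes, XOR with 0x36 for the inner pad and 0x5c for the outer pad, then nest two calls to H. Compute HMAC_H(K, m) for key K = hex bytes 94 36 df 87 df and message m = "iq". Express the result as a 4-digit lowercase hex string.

021f

Key hex bytes 94 36 df 87 df is 5 bytes > B = 4, so hash it first: H(key) = 03 0f, then zero-pad to 4 bytes: K' = 03 0f 00 00.
K' ⊕ ipad = 35 39 36 36.  K' ⊕ opad = 5f 53 5c 5c.
Inner input = (K'⊕ipad) ∥ m = 35 39 36 36 ∥ 69 71.
Inner hash: sum = 53+57+54+54+105+113 = 436 → 01 b4.
Outer input = (K'⊕opad) ∥ inner = 5f 53 5c 5c ∥ 01 b4.
Outer hash (tag): sum = 95+83+92+92+1+180 = 543 → 02 1f.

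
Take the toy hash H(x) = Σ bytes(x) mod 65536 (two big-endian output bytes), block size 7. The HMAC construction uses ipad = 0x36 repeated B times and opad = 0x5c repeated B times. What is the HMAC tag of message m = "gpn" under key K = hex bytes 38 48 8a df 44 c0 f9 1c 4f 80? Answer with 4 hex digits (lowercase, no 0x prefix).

Key hex bytes 38 48 8a df 44 c0 f9 1c 4f 80 is 10 bytes > B = 7, so hash it first: H(key) = 04 d1, then zero-pad to 7 bytes: K' = 04 d1 00 00 00 00 00.
K' ⊕ ipad = 32 e7 36 36 36 36 36.  K' ⊕ opad = 58 8d 5c 5c 5c 5c 5c.
Inner input = (K'⊕ipad) ∥ m = 32 e7 36 36 36 36 36 ∥ 67 70 6e.
Inner hash: sum = 50+231+54+54+54+54+54+103+112+110 = 876 → 03 6c.
Outer input = (K'⊕opad) ∥ inner = 58 8d 5c 5c 5c 5c 5c ∥ 03 6c.
Outer hash (tag): sum = 88+141+92+92+92+92+92+3+108 = 800 → 03 20.

0320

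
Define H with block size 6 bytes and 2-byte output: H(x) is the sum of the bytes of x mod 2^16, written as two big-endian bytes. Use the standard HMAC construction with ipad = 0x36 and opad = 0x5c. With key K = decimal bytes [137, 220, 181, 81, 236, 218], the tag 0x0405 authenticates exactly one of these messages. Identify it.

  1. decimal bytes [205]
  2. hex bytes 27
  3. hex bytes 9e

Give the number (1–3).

Key decimal bytes [137, 220, 181, 81, 236, 218] = 89 dc b5 51 ec da is exactly B = 6 bytes: K' = 89 dc b5 51 ec da.
K' ⊕ ipad = bf ea 83 67 da ec; K' ⊕ opad = d5 80 e9 0d b0 86.
m1: inner = H(bf ea 83 67 da ec cd) = 05 26; tag = H(d5 80 e9 0d b0 86 05 26) = 03ac
m2: inner = H(bf ea 83 67 da ec 27) = 04 80; tag = H(d5 80 e9 0d b0 86 04 80) = 0405 ← matches
m3: inner = H(bf ea 83 67 da ec 9e) = 04 f7; tag = H(d5 80 e9 0d b0 86 04 f7) = 047c

2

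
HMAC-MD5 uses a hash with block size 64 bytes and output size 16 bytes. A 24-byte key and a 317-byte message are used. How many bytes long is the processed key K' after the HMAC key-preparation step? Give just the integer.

64

Key is 24 ≤ 64 bytes, zero-padded: |K'| = 64.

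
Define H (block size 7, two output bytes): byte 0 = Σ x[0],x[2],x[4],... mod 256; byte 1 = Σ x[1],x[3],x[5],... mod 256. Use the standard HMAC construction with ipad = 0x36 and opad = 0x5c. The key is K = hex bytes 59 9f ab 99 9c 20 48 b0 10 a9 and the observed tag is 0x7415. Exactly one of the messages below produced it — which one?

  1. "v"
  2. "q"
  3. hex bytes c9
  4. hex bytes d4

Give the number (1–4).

Key hex bytes 59 9f ab 99 9c 20 48 b0 10 a9 is 10 bytes > B = 7, so hash it first: H(key) = f8 b1, then zero-pad to 7 bytes: K' = f8 b1 00 00 00 00 00.
K' ⊕ ipad = ce 87 36 36 36 36 36; K' ⊕ opad = a4 ed 5c 5c 5c 5c 5c.
m1: inner = H(ce 87 36 36 36 36 36 76) = 70 69; tag = H(a4 ed 5c 5c 5c 5c 5c 70 69) = 2115
m2: inner = H(ce 87 36 36 36 36 36 71) = 70 64; tag = H(a4 ed 5c 5c 5c 5c 5c 70 64) = 1c15
m3: inner = H(ce 87 36 36 36 36 36 c9) = 70 bc; tag = H(a4 ed 5c 5c 5c 5c 5c 70 bc) = 7415 ← matches
m4: inner = H(ce 87 36 36 36 36 36 d4) = 70 c7; tag = H(a4 ed 5c 5c 5c 5c 5c 70 c7) = 7f15

3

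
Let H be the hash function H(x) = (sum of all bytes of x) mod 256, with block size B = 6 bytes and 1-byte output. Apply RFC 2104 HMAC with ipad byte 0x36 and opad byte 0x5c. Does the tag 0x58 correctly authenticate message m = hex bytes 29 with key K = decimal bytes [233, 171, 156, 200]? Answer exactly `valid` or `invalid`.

invalid

Key decimal bytes [233, 171, 156, 200] = e9 ab 9c c8 is 4 bytes ≤ B = 6; zero-pad to 6 bytes: K' = e9 ab 9c c8 00 00.
K' ⊕ ipad = df 9d aa fe 36 36; K' ⊕ opad = b5 f7 c0 94 5c 5c.
Inner hash: sum = 223+157+170+254+54+54+41 = 953; mod 256 = 185 → b9.
Outer hash (recomputed tag): sum = 181+247+192+148+92+92+185 = 1137; mod 256 = 113 → 71.
Recomputed tag = 71; claimed = 58 → mismatch.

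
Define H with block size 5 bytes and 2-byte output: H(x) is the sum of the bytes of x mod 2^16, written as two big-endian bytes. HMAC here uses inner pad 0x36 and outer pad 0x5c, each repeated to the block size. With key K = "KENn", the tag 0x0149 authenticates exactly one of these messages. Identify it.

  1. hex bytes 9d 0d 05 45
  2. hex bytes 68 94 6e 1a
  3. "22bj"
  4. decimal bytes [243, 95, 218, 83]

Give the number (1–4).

4

Key "KENn" = 4b 45 4e 6e is 4 bytes ≤ B = 5; zero-pad to 5 bytes: K' = 4b 45 4e 6e 00.
K' ⊕ ipad = 7d 73 78 58 36; K' ⊕ opad = 17 19 12 32 5c.
m1: inner = H(7d 73 78 58 36 9d 0d 05 45) = 02 ea; tag = H(17 19 12 32 5c 02 ea) = 01bc
m2: inner = H(7d 73 78 58 36 68 94 6e 1a) = 03 7a; tag = H(17 19 12 32 5c 03 7a) = 014d
m3: inner = H(7d 73 78 58 36 32 32 62 6a) = 03 26; tag = H(17 19 12 32 5c 03 26) = 00f9
m4: inner = H(7d 73 78 58 36 f3 5f da 53) = 04 75; tag = H(17 19 12 32 5c 04 75) = 0149 ← matches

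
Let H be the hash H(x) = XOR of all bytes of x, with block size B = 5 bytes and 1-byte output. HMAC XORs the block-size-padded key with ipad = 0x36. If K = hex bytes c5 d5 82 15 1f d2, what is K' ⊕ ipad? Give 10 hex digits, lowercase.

Key hex bytes c5 d5 82 15 1f d2 is 6 bytes > B = 5, so hash it first: H(key) = 4a, then zero-pad to 5 bytes: K' = 4a 00 00 00 00.
XOR each byte with 0x36: 4a⊕36=7c, 00⊕36=36, 00⊕36=36, 00⊕36=36, 00⊕36=36.

7c36363636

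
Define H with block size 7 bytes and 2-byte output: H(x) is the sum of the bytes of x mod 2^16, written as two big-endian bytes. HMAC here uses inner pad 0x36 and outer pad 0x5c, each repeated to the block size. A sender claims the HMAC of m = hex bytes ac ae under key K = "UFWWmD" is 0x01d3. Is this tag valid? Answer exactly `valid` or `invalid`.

Key "UFWWmD" = 55 46 57 57 6d 44 is 6 bytes ≤ B = 7; zero-pad to 7 bytes: K' = 55 46 57 57 6d 44 00.
K' ⊕ ipad = 63 70 61 61 5b 72 36; K' ⊕ opad = 09 1a 0b 0b 31 18 5c.
Inner hash: sum = 99+112+97+97+91+114+54+172+174 = 1010 → 03 f2.
Outer hash (recomputed tag): sum = 9+26+11+11+49+24+92+3+242 = 467 → 01 d3.
Recomputed tag = 01d3; claimed = 01d3 → match.

valid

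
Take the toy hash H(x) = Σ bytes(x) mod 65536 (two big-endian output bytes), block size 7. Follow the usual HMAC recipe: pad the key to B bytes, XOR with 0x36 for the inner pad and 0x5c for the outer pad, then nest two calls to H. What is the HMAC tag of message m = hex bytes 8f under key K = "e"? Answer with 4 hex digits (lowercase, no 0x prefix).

0289

Key "e" = 65 is 1 byte ≤ B = 7; zero-pad to 7 bytes: K' = 65 00 00 00 00 00 00.
K' ⊕ ipad = 53 36 36 36 36 36 36.  K' ⊕ opad = 39 5c 5c 5c 5c 5c 5c.
Inner input = (K'⊕ipad) ∥ m = 53 36 36 36 36 36 36 ∥ 8f.
Inner hash: sum = 83+54+54+54+54+54+54+143 = 550 → 02 26.
Outer input = (K'⊕opad) ∥ inner = 39 5c 5c 5c 5c 5c 5c ∥ 02 26.
Outer hash (tag): sum = 57+92+92+92+92+92+92+2+38 = 649 → 02 89.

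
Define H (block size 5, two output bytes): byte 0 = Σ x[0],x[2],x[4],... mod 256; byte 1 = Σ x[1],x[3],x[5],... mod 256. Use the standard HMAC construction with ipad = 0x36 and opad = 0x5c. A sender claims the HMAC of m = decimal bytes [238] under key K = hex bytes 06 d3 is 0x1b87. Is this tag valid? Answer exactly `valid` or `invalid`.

Key hex bytes 06 d3 is 2 bytes ≤ B = 5; zero-pad to 5 bytes: K' = 06 d3 00 00 00.
K' ⊕ ipad = 30 e5 36 36 36; K' ⊕ opad = 5a 8f 5c 5c 5c.
Inner hash: even-index sum = 156 mod 256 = 156; odd-index sum = 521 mod 256 = 9 → 9c 09.
Outer hash (recomputed tag): even-index sum = 283 mod 256 = 27; odd-index sum = 391 mod 256 = 135 → 1b 87.
Recomputed tag = 1b87; claimed = 1b87 → match.

valid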